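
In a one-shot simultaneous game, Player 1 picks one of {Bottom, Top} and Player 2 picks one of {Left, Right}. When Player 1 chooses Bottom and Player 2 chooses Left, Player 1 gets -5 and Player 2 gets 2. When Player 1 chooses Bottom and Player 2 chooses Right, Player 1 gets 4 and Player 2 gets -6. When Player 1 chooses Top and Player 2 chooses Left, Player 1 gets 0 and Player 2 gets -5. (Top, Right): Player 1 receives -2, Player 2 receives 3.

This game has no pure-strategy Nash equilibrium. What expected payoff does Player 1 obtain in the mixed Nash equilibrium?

For Player 1 to be willing to mix, Player 1 must be indifferent between Bottom and Top, which pins down Player 2's mix.
  Player 1's payoff from Bottom: q·(-5) + (1−q)·4 = -9q + 4
  Player 1's payoff from Top: q·0 + (1−q)·(-2) = 2q - 2
  -9q + 4 = 2q - 2  ⇒  -11q = -6  ⇒  q = 6/11.
At equilibrium Player 1 is indifferent across rows, so Player 1's payoff equals the payoff from Bottom: (6/11)·(-5) + (5/11)·4 = -10/11.

-10/11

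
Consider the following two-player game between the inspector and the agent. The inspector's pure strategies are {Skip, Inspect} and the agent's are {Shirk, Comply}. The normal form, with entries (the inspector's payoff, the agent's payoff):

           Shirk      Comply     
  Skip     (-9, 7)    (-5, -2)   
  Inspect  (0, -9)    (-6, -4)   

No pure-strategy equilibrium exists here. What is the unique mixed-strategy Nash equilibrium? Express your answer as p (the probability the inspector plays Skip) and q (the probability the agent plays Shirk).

p = 5/14, q = 1/10

The inspector's mix must leave the agent indifferent between Shirk and Comply.
  the agent's payoff to Shirk: p·7 + (1−p)·(-9) = 16p - 9
  the agent's payoff to Comply: p·(-2) + (1−p)·(-4) = 2p - 4
  16p - 9 = 2p - 4  ⇒  14p = 5  ⇒  p = 5/14.
Set the inspector's expected payoff from Skip equal to that from Inspect:
  the inspector's expected payoff from Skip: q·(-9) + (1−q)·(-5) = -4q - 5
  the inspector's expected payoff from Inspect: q·0 + (1−q)·(-6) = 6q - 6
  -4q - 5 = 6q - 6  ⇒  -10q = -1  ⇒  q = 1/10.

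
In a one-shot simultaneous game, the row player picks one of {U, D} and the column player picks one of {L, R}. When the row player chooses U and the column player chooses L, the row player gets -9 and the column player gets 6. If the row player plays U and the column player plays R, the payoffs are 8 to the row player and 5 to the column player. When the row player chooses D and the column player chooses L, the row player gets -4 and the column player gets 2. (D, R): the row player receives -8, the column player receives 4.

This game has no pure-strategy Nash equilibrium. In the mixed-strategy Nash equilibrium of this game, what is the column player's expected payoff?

In a mixed equilibrium the column player is indifferent between L and R; this condition fixes p.
  the column player's payoff from L: p·6 + (1−p)·2 = 4p + 2
  the column player's payoff from R: p·5 + (1−p)·4 = p + 4
  4p + 2 = p + 4  ⇒  3p = 2  ⇒  p = 2/3.
At equilibrium the column player is indifferent across columns, so the column player's payoff equals the payoff from L: (2/3)·6 + (1/3)·2 = 14/3.

14/3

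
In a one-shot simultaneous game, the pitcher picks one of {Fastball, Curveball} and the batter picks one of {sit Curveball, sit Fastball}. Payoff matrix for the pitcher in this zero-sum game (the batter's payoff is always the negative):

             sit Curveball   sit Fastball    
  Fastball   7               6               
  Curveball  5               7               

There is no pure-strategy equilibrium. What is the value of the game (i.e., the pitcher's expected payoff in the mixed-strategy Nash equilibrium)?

In a mixed equilibrium the pitcher is indifferent between Fastball and Curveball; this condition fixes q.
  the pitcher's payoff to Fastball: q·7 + (1−q)·6 = q + 6
  the pitcher's payoff to Curveball: q·5 + (1−q)·7 = -2q + 7
  q + 6 = -2q + 7  ⇒  3q = 1  ⇒  q = 1/3.
The value is the pitcher's expected payoff against this mix (using Fastball): (1/3)·7 + (2/3)·6 = 19/3.

v = 19/3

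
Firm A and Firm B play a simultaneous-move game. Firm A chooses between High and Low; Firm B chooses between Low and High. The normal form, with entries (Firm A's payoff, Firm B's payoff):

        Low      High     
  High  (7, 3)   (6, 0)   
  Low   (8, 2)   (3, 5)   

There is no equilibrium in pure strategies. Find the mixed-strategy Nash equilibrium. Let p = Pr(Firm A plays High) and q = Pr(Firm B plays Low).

Firm B's indifference between Low and High determines Firm A's mixing probability p:
  Firm B's expected payoff from Low: p·3 + (1−p)·2 = p + 2
  Firm B's expected payoff from High: p·0 + (1−p)·5 = -5p + 5
  p + 2 = -5p + 5  ⇒  6p = 3  ⇒  p = 1/2.
Set Firm A's expected payoff from High equal to that from Low:
  Firm A's payoff from High: q·7 + (1−q)·6 = q + 6
  Firm A's payoff from Low: q·8 + (1−q)·3 = 5q + 3
  q + 6 = 5q + 3  ⇒  -4q = -3  ⇒  q = 3/4.

p = 1/2, q = 3/4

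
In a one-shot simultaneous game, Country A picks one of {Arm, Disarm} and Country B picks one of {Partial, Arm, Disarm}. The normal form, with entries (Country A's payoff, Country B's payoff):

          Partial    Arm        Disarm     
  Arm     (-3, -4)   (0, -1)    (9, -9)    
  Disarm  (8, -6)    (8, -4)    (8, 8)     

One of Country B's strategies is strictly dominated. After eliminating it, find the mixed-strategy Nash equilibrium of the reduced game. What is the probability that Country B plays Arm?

Country B's strategy Partial is strictly dominated by Arm: -1 > -4 and -4 > -6. Eliminate Partial.
Country B's mix must leave Country A indifferent between Arm and Disarm.
  Country A's payoff from Arm: q·0 + (1−q)·9 = -9q + 9
  Country A's payoff from Disarm: q·8 + (1−q)·8 = 8
  -9q + 9 = 8  ⇒  -9q = -1  ⇒  q = 1/9.

q = 1/9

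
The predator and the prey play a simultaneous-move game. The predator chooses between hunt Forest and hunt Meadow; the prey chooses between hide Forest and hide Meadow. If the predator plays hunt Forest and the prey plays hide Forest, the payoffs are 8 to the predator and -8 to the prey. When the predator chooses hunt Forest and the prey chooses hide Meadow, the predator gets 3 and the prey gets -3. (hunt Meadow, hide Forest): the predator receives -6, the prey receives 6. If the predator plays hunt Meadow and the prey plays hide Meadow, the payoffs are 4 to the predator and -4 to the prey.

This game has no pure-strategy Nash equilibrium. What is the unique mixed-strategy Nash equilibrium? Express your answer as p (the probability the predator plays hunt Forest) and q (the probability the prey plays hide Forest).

Set the prey's expected payoff from hide Forest equal to that from hide Meadow:
  the prey's payoff from hide Forest: p·(-8) + (1−p)·6 = -14p + 6
  the prey's payoff from hide Meadow: p·(-3) + (1−p)·(-4) = p - 4
  -14p + 6 = p - 4  ⇒  -15p = -10  ⇒  p = 2/3.
Set the predator's expected payoff from hunt Forest equal to that from hunt Meadow:
  the predator's expected payoff from hunt Forest: q·8 + (1−q)·3 = 5q + 3
  the predator's expected payoff from hunt Meadow: q·(-6) + (1−q)·4 = -10q + 4
  5q + 3 = -10q + 4  ⇒  15q = 1  ⇒  q = 1/15.

p = 2/3, q = 1/15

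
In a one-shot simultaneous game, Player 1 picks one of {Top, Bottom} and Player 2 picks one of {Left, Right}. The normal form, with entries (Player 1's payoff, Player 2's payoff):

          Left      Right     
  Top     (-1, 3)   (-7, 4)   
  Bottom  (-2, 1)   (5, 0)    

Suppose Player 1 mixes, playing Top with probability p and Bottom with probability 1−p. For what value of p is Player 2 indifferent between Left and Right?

p = 1/2

In a mixed equilibrium Player 2 is indifferent between Left and Right; this condition fixes p.
  Player 2's payoff to Left: p·3 + (1−p)·1 = 2p + 1
  Player 2's payoff to Right: p·4 + (1−p)·0 = 4p
  2p + 1 = 4p  ⇒  -2p = -1  ⇒  p = 1/2.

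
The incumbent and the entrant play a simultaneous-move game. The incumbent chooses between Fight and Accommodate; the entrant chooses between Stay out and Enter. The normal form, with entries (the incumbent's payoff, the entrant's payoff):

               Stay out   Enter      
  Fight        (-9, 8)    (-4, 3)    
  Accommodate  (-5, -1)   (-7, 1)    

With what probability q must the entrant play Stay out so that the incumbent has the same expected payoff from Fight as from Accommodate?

q = 3/7

The entrant's mix must leave the incumbent indifferent between Fight and Accommodate.
  the incumbent's payoff to Fight: q·(-9) + (1−q)·(-4) = -5q - 4
  the incumbent's payoff to Accommodate: q·(-5) + (1−q)·(-7) = 2q - 7
  -5q - 4 = 2q - 7  ⇒  -7q = -3  ⇒  q = 3/7.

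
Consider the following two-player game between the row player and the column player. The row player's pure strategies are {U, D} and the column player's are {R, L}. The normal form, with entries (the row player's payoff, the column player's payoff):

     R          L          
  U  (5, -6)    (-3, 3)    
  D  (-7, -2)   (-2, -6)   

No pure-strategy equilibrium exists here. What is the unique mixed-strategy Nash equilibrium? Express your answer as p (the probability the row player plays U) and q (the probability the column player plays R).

The column player's indifference between R and L determines the row player's mixing probability p:
  the column player's payoff to R: p·(-6) + (1−p)·(-2) = -4p - 2
  the column player's payoff to L: p·3 + (1−p)·(-6) = 9p - 6
  -4p - 2 = 9p - 6  ⇒  -13p = -4  ⇒  p = 4/13.
The column player's mix must leave the row player indifferent between U and D.
  the row player's expected payoff from U: q·5 + (1−q)·(-3) = 8q - 3
  the row player's expected payoff from D: q·(-7) + (1−q)·(-2) = -5q - 2
  8q - 3 = -5q - 2  ⇒  13q = 1  ⇒  q = 1/13.

p = 4/13, q = 1/13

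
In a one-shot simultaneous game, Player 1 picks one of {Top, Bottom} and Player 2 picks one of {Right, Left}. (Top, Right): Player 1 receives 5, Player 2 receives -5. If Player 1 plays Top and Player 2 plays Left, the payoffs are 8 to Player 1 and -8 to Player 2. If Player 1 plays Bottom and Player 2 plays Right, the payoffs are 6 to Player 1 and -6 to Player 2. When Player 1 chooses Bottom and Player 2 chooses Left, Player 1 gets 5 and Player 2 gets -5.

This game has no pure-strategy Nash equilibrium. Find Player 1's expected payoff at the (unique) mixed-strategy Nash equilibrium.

23/4

Player 1's indifference between Top and Bottom determines Player 2's mixing probability q:
  Player 1's payoff from Top: q·5 + (1−q)·8 = -3q + 8
  Player 1's payoff from Bottom: q·6 + (1−q)·5 = q + 5
  -3q + 8 = q + 5  ⇒  -4q = -3  ⇒  q = 3/4.
At equilibrium Player 1 is indifferent across rows, so Player 1's payoff equals the payoff from Top: (3/4)·5 + (1/4)·8 = 23/4.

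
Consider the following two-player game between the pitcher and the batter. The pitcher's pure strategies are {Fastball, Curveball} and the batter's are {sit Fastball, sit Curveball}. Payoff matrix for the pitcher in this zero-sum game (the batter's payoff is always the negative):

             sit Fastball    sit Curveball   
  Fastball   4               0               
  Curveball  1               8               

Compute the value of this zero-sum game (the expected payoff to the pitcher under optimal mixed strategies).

v = 32/11

For the pitcher to be willing to mix, the pitcher must be indifferent between Fastball and Curveball, which pins down the batter's mix.
  the pitcher's payoff from Fastball: q·4 + (1−q)·0 = 4q
  the pitcher's payoff from Curveball: q·1 + (1−q)·8 = -7q + 8
  4q = -7q + 8  ⇒  11q = 8  ⇒  q = 8/11.
The value is the pitcher's expected payoff against this mix (using Fastball): (8/11)·4 + (3/11)·0 = 32/11.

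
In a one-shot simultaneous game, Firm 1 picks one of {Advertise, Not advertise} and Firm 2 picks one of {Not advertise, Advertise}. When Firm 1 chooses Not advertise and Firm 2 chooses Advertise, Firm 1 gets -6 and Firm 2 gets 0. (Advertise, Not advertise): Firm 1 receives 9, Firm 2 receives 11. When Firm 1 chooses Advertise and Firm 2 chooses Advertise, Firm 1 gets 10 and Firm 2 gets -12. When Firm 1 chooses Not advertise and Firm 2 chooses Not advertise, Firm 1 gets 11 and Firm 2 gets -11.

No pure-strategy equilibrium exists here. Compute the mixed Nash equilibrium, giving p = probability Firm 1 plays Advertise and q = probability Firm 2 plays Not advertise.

p = 11/34, q = 8/9

Firm 2's indifference between Not advertise and Advertise determines Firm 1's mixing probability p:
  Firm 2's payoff to Not advertise: p·11 + (1−p)·(-11) = 22p - 11
  Firm 2's payoff to Advertise: p·(-12) + (1−p)·0 = -12p
  22p - 11 = -12p  ⇒  34p = 11  ⇒  p = 11/34.
In a mixed equilibrium Firm 1 is indifferent between Advertise and Not advertise; this condition fixes q.
  Firm 1's expected payoff from Advertise: q·9 + (1−q)·10 = -q + 10
  Firm 1's expected payoff from Not advertise: q·11 + (1−q)·(-6) = 17q - 6
  -q + 10 = 17q - 6  ⇒  -18q = -16  ⇒  q = 8/9.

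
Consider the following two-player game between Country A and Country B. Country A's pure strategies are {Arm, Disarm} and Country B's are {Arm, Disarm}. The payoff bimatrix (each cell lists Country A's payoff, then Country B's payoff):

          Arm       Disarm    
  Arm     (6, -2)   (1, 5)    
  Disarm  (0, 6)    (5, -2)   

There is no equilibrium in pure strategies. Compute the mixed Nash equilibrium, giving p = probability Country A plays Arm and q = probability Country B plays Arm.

Set Country B's expected payoff from Arm equal to that from Disarm:
  Country B's payoff to Arm: p·(-2) + (1−p)·6 = -8p + 6
  Country B's payoff to Disarm: p·5 + (1−p)·(-2) = 7p - 2
  -8p + 6 = 7p - 2  ⇒  -15p = -8  ⇒  p = 8/15.
For Country A to be willing to mix, Country A must be indifferent between Arm and Disarm, which pins down Country B's mix.
  Country A's expected payoff from Arm: q·6 + (1−q)·1 = 5q + 1
  Country A's expected payoff from Disarm: q·0 + (1−q)·5 = -5q + 5
  5q + 1 = -5q + 5  ⇒  10q = 4  ⇒  q = 2/5.

p = 8/15, q = 2/5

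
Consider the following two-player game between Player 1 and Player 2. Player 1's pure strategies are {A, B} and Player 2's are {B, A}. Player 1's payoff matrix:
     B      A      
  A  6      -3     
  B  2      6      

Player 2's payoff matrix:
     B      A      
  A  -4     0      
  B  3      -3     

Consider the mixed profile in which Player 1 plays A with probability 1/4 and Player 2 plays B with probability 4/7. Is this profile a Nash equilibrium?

Given Player 1's mix p = 1/4, Player 2's payoff from B is 5/4 but from A is -9/4. Player 2 strictly prefers B, so Player 2 would not mix.
So the proposed profile is not a Nash equilibrium.

No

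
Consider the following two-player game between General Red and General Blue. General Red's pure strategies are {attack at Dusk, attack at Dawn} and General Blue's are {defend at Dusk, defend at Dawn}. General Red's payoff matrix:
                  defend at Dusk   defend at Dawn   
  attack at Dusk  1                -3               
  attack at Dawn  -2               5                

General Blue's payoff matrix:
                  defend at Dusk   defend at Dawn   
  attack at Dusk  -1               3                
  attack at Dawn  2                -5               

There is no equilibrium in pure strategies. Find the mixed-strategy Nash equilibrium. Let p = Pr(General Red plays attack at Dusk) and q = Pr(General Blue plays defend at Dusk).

For General Blue to be willing to mix, General Blue must be indifferent between defend at Dusk and defend at Dawn, which pins down General Red's mix.
  General Blue's expected payoff from defend at Dusk: p·(-1) + (1−p)·2 = -3p + 2
  General Blue's expected payoff from defend at Dawn: p·3 + (1−p)·(-5) = 8p - 5
  -3p + 2 = 8p - 5  ⇒  -11p = -7  ⇒  p = 7/11.
General Red's indifference between attack at Dusk and attack at Dawn determines General Blue's mixing probability q:
  General Red's payoff to attack at Dusk: q·1 + (1−q)·(-3) = 4q - 3
  General Red's payoff to attack at Dawn: q·(-2) + (1−q)·5 = -7q + 5
  4q - 3 = -7q + 5  ⇒  11q = 8  ⇒  q = 8/11.

p = 7/11, q = 8/11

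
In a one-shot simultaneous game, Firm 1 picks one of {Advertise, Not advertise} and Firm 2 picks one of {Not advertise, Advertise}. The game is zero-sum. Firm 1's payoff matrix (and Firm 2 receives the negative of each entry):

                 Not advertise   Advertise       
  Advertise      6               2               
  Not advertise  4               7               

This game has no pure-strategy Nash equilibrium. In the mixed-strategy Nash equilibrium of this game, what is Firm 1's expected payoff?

34/7

In a mixed equilibrium Firm 1 is indifferent between Advertise and Not advertise; this condition fixes q.
  Firm 1's expected payoff from Advertise: q·6 + (1−q)·2 = 4q + 2
  Firm 1's expected payoff from Not advertise: q·4 + (1−q)·7 = -3q + 7
  4q + 2 = -3q + 7  ⇒  7q = 5  ⇒  q = 5/7.
At equilibrium Firm 1 is indifferent across rows, so Firm 1's payoff equals the payoff from Advertise: (5/7)·6 + (2/7)·2 = 34/7.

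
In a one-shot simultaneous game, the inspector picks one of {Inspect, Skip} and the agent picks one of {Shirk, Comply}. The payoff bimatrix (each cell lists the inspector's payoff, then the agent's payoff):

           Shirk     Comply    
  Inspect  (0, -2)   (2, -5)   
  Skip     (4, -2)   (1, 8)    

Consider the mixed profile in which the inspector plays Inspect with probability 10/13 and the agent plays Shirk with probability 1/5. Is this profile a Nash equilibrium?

Yes

Check the agent's indifference given the inspector's mix p = 10/13:
  payoff from Shirk = -2; payoff from Comply = -2 — equal.
Check the inspector's indifference given the agent's mix q = 1/5:
  payoff from Inspect = 8/5; payoff from Skip = 8/5 — equal.
Both players are indifferent, so neither can profitably deviate.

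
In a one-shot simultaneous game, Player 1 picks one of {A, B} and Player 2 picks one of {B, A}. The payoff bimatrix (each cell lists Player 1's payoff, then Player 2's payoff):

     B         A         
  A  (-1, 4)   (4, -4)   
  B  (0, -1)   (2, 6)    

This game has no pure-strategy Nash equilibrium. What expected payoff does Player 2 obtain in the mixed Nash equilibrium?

4/3

Set Player 2's expected payoff from B equal to that from A:
  Player 2's payoff to B: p·4 + (1−p)·(-1) = 5p - 1
  Player 2's payoff to A: p·(-4) + (1−p)·6 = -10p + 6
  5p - 1 = -10p + 6  ⇒  15p = 7  ⇒  p = 7/15.
At equilibrium Player 2 is indifferent across columns, so Player 2's payoff equals the payoff from B: (7/15)·4 + (8/15)·(-1) = 4/3.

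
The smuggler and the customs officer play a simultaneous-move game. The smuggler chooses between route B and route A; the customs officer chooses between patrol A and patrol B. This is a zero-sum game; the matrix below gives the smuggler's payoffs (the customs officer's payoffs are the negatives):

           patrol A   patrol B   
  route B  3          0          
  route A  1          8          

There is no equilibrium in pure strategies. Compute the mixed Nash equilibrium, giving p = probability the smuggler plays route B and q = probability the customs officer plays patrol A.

p = 7/10, q = 4/5

The customs officer's indifference between patrol A and patrol B determines the smuggler's mixing probability p:
  the customs officer's payoff from patrol A: p·(-3) + (1−p)·(-1) = -2p - 1
  the customs officer's payoff from patrol B: p·0 + (1−p)·(-8) = 8p - 8
  -2p - 1 = 8p - 8  ⇒  -10p = -7  ⇒  p = 7/10.
In a mixed equilibrium the smuggler is indifferent between route B and route A; this condition fixes q.
  the smuggler's payoff to route B: q·3 + (1−q)·0 = 3q
  the smuggler's payoff to route A: q·1 + (1−q)·8 = -7q + 8
  3q = -7q + 8  ⇒  10q = 8  ⇒  q = 4/5.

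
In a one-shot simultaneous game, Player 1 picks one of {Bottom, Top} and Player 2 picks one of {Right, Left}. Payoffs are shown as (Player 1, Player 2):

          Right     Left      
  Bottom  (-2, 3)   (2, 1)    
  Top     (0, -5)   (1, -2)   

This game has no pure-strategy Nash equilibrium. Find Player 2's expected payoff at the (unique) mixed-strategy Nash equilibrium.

In a mixed equilibrium Player 2 is indifferent between Right and Left; this condition fixes p.
  Player 2's payoff from Right: p·3 + (1−p)·(-5) = 8p - 5
  Player 2's payoff from Left: p·1 + (1−p)·(-2) = 3p - 2
  8p - 5 = 3p - 2  ⇒  5p = 3  ⇒  p = 3/5.
At equilibrium Player 2 is indifferent across columns, so Player 2's payoff equals the payoff from Right: (3/5)·3 + (2/5)·(-5) = -1/5.

-1/5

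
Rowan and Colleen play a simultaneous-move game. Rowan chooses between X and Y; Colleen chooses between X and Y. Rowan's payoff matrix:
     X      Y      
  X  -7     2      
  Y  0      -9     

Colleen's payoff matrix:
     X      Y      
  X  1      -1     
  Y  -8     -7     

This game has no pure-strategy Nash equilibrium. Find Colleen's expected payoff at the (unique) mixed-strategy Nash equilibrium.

-5

For Colleen to be willing to mix, Colleen must be indifferent between X and Y, which pins down Rowan's mix.
  Colleen's expected payoff from X: p·1 + (1−p)·(-8) = 9p - 8
  Colleen's expected payoff from Y: p·(-1) + (1−p)·(-7) = 6p - 7
  9p - 8 = 6p - 7  ⇒  3p = 1  ⇒  p = 1/3.
At equilibrium Colleen is indifferent across columns, so Colleen's payoff equals the payoff from X: (1/3)·1 + (2/3)·(-8) = -5.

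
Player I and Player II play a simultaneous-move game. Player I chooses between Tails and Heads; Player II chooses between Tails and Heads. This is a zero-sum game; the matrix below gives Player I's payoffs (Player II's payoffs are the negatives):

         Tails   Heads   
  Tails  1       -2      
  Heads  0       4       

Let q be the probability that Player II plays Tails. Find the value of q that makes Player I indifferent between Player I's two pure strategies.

Player II's mix must leave Player I indifferent between Tails and Heads.
  Player I's payoff from Tails: q·1 + (1−q)·(-2) = 3q - 2
  Player I's payoff from Heads: q·0 + (1−q)·4 = -4q + 4
  3q - 2 = -4q + 4  ⇒  7q = 6  ⇒  q = 6/7.

q = 6/7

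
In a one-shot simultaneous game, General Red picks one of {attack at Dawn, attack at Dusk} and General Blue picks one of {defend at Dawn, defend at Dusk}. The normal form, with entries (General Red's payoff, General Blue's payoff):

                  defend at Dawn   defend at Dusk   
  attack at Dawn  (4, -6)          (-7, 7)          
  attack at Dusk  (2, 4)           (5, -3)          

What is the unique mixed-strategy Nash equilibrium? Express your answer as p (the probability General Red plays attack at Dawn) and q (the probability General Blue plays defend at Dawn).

p = 7/20, q = 6/7

In a mixed equilibrium General Blue is indifferent between defend at Dawn and defend at Dusk; this condition fixes p.
  General Blue's payoff from defend at Dawn: p·(-6) + (1−p)·4 = -10p + 4
  General Blue's payoff from defend at Dusk: p·7 + (1−p)·(-3) = 10p - 3
  -10p + 4 = 10p - 3  ⇒  -20p = -7  ⇒  p = 7/20.
For General Red to be willing to mix, General Red must be indifferent between attack at Dawn and attack at Dusk, which pins down General Blue's mix.
  General Red's payoff from attack at Dawn: q·4 + (1−q)·(-7) = 11q - 7
  General Red's payoff from attack at Dusk: q·2 + (1−q)·5 = -3q + 5
  11q - 7 = -3q + 5  ⇒  14q = 12  ⇒  q = 6/7.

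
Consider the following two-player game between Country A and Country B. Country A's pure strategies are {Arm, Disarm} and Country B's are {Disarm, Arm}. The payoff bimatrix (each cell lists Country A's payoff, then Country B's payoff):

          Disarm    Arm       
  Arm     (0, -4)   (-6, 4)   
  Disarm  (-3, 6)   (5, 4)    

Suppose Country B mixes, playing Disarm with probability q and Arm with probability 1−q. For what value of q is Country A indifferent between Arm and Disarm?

In a mixed equilibrium Country A is indifferent between Arm and Disarm; this condition fixes q.
  Country A's payoff to Arm: q·0 + (1−q)·(-6) = 6q - 6
  Country A's payoff to Disarm: q·(-3) + (1−q)·5 = -8q + 5
  6q - 6 = -8q + 5  ⇒  14q = 11  ⇒  q = 11/14.

q = 11/14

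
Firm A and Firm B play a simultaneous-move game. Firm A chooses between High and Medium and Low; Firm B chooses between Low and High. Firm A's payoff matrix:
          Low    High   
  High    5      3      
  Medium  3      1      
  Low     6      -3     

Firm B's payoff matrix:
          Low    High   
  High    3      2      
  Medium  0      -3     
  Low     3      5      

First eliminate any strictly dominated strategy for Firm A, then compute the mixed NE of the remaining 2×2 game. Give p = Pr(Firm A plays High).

Firm A's strategy Medium is strictly dominated by High: 5 > 3 and 3 > 1. Eliminate Medium.
For Firm B to be willing to mix, Firm B must be indifferent between Low and High, which pins down Firm A's mix.
  Firm B's expected payoff from Low: p·3 + (1−p)·3 = 3
  Firm B's expected payoff from High: p·2 + (1−p)·5 = -3p + 5
  3 = -3p + 5  ⇒  3p = 2  ⇒  p = 2/3.

p = 2/3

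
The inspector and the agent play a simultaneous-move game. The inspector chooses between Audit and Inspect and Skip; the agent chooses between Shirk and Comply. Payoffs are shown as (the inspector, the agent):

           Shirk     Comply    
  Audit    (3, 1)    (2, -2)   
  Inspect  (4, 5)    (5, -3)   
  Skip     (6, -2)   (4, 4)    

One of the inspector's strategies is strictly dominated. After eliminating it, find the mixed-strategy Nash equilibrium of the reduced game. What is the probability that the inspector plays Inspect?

The inspector's strategy Audit is strictly dominated by Inspect: 4 > 3 and 5 > 2. Eliminate Audit.
In a mixed equilibrium the agent is indifferent between Shirk and Comply; this condition fixes p.
  the agent's payoff to Shirk: p·5 + (1−p)·(-2) = 7p - 2
  the agent's payoff to Comply: p·(-3) + (1−p)·4 = -7p + 4
  7p - 2 = -7p + 4  ⇒  14p = 6  ⇒  p = 3/7.

p = 3/7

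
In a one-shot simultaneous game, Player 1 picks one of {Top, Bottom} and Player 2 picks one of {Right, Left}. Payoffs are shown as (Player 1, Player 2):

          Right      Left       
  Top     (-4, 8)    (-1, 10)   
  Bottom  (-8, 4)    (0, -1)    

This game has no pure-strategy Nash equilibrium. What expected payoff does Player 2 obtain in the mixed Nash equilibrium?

48/7

Player 2's indifference between Right and Left determines Player 1's mixing probability p:
  Player 2's payoff from Right: p·8 + (1−p)·4 = 4p + 4
  Player 2's payoff from Left: p·10 + (1−p)·(-1) = 11p - 1
  4p + 4 = 11p - 1  ⇒  -7p = -5  ⇒  p = 5/7.
At equilibrium Player 2 is indifferent across columns, so Player 2's payoff equals the payoff from Right: (5/7)·8 + (2/7)·4 = 48/7.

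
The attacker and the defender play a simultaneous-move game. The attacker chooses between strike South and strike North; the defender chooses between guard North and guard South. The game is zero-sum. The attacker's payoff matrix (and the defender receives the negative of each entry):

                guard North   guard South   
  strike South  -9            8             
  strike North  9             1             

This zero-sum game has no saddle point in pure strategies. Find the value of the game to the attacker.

Set the attacker's expected payoff from strike South equal to that from strike North:
  the attacker's payoff from strike South: q·(-9) + (1−q)·8 = -17q + 8
  the attacker's payoff from strike North: q·9 + (1−q)·1 = 8q + 1
  -17q + 8 = 8q + 1  ⇒  -25q = -7  ⇒  q = 7/25.
The value is the attacker's expected payoff against this mix (using strike South): (7/25)·(-9) + (18/25)·8 = 81/25.

v = 81/25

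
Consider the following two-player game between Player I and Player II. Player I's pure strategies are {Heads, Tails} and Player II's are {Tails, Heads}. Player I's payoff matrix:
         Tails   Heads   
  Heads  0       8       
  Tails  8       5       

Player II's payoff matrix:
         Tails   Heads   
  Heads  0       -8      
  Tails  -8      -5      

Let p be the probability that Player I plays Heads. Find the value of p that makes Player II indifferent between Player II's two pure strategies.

In a mixed equilibrium Player II is indifferent between Tails and Heads; this condition fixes p.
  Player II's payoff from Tails: p·0 + (1−p)·(-8) = 8p - 8
  Player II's payoff from Heads: p·(-8) + (1−p)·(-5) = -3p - 5
  8p - 8 = -3p - 5  ⇒  11p = 3  ⇒  p = 3/11.

p = 3/11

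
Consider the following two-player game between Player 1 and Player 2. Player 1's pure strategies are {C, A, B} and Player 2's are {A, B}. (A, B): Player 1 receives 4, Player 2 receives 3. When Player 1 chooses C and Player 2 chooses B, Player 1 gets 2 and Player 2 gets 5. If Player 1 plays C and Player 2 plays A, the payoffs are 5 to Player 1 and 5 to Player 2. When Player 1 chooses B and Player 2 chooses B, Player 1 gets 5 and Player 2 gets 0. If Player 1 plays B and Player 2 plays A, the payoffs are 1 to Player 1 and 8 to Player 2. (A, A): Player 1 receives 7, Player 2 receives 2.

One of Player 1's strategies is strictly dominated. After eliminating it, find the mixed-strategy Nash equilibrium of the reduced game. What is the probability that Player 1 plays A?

p = 8/9

Player 1's strategy C is strictly dominated by A: 7 > 5 and 4 > 2. Eliminate C.
Set Player 2's expected payoff from A equal to that from B:
  Player 2's expected payoff from A: p·2 + (1−p)·8 = -6p + 8
  Player 2's expected payoff from B: p·3 + (1−p)·0 = 3p
  -6p + 8 = 3p  ⇒  -9p = -8  ⇒  p = 8/9.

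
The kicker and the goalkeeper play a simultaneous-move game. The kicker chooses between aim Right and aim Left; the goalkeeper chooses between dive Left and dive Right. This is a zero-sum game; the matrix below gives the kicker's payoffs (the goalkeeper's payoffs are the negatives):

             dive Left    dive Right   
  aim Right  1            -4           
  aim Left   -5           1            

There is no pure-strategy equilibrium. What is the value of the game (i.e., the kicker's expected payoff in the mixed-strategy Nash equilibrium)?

In a mixed equilibrium the kicker is indifferent between aim Right and aim Left; this condition fixes q.
  the kicker's payoff to aim Right: q·1 + (1−q)·(-4) = 5q - 4
  the kicker's payoff to aim Left: q·(-5) + (1−q)·1 = -6q + 1
  5q - 4 = -6q + 1  ⇒  11q = 5  ⇒  q = 5/11.
The value is the kicker's expected payoff against this mix (using aim Right): (5/11)·1 + (6/11)·(-4) = -19/11.

v = -19/11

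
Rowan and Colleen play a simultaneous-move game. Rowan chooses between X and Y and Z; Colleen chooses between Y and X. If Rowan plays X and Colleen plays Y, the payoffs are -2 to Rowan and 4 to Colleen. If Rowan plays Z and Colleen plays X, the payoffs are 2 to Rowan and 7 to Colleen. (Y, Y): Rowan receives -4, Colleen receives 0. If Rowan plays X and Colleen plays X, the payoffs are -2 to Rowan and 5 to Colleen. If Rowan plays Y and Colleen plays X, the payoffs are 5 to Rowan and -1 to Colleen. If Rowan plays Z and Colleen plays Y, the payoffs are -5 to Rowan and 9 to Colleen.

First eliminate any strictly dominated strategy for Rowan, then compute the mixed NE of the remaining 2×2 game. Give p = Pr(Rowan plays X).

p = 1/2

Rowan's strategy Z is strictly dominated by Y: -4 > -5 and 5 > 2. Eliminate Z.
Set Colleen's expected payoff from Y equal to that from X:
  Colleen's payoff to Y: p·4 + (1−p)·0 = 4p
  Colleen's payoff to X: p·5 + (1−p)·(-1) = 6p - 1
  4p = 6p - 1  ⇒  -2p = -1  ⇒  p = 1/2.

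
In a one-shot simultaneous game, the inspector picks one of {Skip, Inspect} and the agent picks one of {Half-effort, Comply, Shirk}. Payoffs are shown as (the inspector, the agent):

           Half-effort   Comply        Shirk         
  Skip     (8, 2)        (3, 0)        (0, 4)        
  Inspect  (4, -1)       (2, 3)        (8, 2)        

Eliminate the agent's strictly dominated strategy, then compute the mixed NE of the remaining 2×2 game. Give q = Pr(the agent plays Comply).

The agent's strategy Half-effort is strictly dominated by Shirk: 4 > 2 and 2 > -1. Eliminate Half-effort.
Set the inspector's expected payoff from Skip equal to that from Inspect:
  the inspector's payoff to Skip: q·3 + (1−q)·0 = 3q
  the inspector's payoff to Inspect: q·2 + (1−q)·8 = -6q + 8
  3q = -6q + 8  ⇒  9q = 8  ⇒  q = 8/9.

q = 8/9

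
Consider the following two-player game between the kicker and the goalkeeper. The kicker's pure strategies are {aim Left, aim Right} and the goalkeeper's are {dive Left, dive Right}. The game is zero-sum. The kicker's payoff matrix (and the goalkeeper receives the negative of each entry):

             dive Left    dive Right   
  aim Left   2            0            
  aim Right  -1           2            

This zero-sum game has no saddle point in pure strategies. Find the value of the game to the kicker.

In a mixed equilibrium the kicker is indifferent between aim Left and aim Right; this condition fixes q.
  the kicker's payoff to aim Left: q·2 + (1−q)·0 = 2q
  the kicker's payoff to aim Right: q·(-1) + (1−q)·2 = -3q + 2
  2q = -3q + 2  ⇒  5q = 2  ⇒  q = 2/5.
The value is the kicker's expected payoff against this mix (using aim Left): (2/5)·2 + (3/5)·0 = 4/5.

v = 4/5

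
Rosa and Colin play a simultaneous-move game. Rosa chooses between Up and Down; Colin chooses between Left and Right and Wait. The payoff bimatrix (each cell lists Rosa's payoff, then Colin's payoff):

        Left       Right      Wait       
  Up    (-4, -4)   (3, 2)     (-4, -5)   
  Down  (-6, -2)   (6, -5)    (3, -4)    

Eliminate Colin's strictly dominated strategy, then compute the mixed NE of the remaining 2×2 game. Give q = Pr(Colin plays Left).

q = 3/5

Colin's strategy Wait is strictly dominated by Left: -4 > -5 and -2 > -4. Eliminate Wait.
Set Rosa's expected payoff from Up equal to that from Down:
  Rosa's expected payoff from Up: q·(-4) + (1−q)·3 = -7q + 3
  Rosa's expected payoff from Down: q·(-6) + (1−q)·6 = -12q + 6
  -7q + 3 = -12q + 6  ⇒  5q = 3  ⇒  q = 3/5.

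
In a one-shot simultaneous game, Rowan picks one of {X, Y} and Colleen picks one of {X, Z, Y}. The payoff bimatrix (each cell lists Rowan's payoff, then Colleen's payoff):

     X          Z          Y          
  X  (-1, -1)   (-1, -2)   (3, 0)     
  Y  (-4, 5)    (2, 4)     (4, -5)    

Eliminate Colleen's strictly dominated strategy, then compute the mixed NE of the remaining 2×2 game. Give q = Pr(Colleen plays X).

q = 1/4

Colleen's strategy Z is strictly dominated by X: -1 > -2 and 5 > 4. Eliminate Z.
Rowan's indifference between X and Y determines Colleen's mixing probability q:
  Rowan's expected payoff from X: q·(-1) + (1−q)·3 = -4q + 3
  Rowan's expected payoff from Y: q·(-4) + (1−q)·4 = -8q + 4
  -4q + 3 = -8q + 4  ⇒  4q = 1  ⇒  q = 1/4.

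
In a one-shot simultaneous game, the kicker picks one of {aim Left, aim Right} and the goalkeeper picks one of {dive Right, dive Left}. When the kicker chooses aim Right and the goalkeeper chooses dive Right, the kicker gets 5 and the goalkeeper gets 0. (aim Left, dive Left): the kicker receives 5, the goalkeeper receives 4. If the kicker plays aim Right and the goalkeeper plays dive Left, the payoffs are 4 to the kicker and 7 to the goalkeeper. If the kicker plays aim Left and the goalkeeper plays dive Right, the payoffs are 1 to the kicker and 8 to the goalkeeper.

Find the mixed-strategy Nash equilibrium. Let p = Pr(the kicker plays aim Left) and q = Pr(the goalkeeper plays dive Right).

Set the goalkeeper's expected payoff from dive Right equal to that from dive Left:
  the goalkeeper's payoff from dive Right: p·8 + (1−p)·0 = 8p
  the goalkeeper's payoff from dive Left: p·4 + (1−p)·7 = -3p + 7
  8p = -3p + 7  ⇒  11p = 7  ⇒  p = 7/11.
The goalkeeper's mix must leave the kicker indifferent between aim Left and aim Right.
  the kicker's payoff to aim Left: q·1 + (1−q)·5 = -4q + 5
  the kicker's payoff to aim Right: q·5 + (1−q)·4 = q + 4
  -4q + 5 = q + 4  ⇒  -5q = -1  ⇒  q = 1/5.

p = 7/11, q = 1/5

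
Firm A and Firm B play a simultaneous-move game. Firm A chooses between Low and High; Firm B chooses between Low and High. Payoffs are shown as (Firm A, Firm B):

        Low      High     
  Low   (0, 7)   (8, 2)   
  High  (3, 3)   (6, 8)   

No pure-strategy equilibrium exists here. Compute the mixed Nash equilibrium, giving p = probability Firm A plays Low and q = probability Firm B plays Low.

In a mixed equilibrium Firm B is indifferent between Low and High; this condition fixes p.
  Firm B's payoff from Low: p·7 + (1−p)·3 = 4p + 3
  Firm B's payoff from High: p·2 + (1−p)·8 = -6p + 8
  4p + 3 = -6p + 8  ⇒  10p = 5  ⇒  p = 1/2.
In a mixed equilibrium Firm A is indifferent between Low and High; this condition fixes q.
  Firm A's payoff from Low: q·0 + (1−q)·8 = -8q + 8
  Firm A's payoff from High: q·3 + (1−q)·6 = -3q + 6
  -8q + 8 = -3q + 6  ⇒  -5q = -2  ⇒  q = 2/5.

p = 1/2, q = 2/5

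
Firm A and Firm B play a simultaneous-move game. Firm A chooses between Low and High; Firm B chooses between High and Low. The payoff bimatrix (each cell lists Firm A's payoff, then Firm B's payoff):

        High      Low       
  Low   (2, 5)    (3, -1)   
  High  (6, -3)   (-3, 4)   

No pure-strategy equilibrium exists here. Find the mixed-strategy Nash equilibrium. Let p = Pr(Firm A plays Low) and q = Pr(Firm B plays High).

In a mixed equilibrium Firm B is indifferent between High and Low; this condition fixes p.
  Firm B's payoff to High: p·5 + (1−p)·(-3) = 8p - 3
  Firm B's payoff to Low: p·(-1) + (1−p)·4 = -5p + 4
  8p - 3 = -5p + 4  ⇒  13p = 7  ⇒  p = 7/13.
Firm A's indifference between Low and High determines Firm B's mixing probability q:
  Firm A's expected payoff from Low: q·2 + (1−q)·3 = -q + 3
  Firm A's expected payoff from High: q·6 + (1−q)·(-3) = 9q - 3
  -q + 3 = 9q - 3  ⇒  -10q = -6  ⇒  q = 3/5.

p = 7/13, q = 3/5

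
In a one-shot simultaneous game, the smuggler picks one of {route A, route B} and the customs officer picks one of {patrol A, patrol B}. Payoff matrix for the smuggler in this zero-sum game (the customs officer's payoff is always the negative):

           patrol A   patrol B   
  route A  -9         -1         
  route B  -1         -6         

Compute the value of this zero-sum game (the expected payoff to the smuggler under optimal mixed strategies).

v = -53/13

In a mixed equilibrium the smuggler is indifferent between route A and route B; this condition fixes q.
  the smuggler's expected payoff from route A: q·(-9) + (1−q)·(-1) = -8q - 1
  the smuggler's expected payoff from route B: q·(-1) + (1−q)·(-6) = 5q - 6
  -8q - 1 = 5q - 6  ⇒  -13q = -5  ⇒  q = 5/13.
The value is the smuggler's expected payoff against this mix (using route A): (5/13)·(-9) + (8/13)·(-1) = -53/13.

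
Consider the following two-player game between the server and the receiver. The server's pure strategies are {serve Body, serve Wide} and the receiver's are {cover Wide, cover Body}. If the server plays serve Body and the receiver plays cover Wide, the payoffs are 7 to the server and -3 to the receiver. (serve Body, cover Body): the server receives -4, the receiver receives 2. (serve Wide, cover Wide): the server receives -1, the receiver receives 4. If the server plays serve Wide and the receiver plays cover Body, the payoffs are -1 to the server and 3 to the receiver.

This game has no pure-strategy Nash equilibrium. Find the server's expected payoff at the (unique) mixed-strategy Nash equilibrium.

The receiver's mix must leave the server indifferent between serve Body and serve Wide.
  the server's payoff to serve Body: q·7 + (1−q)·(-4) = 11q - 4
  the server's payoff to serve Wide: q·(-1) + (1−q)·(-1) = -1
  11q - 4 = -1  ⇒  11q = 3  ⇒  q = 3/11.
At equilibrium the server is indifferent across rows, so the server's payoff equals the payoff from serve Body: (3/11)·7 + (8/11)·(-4) = -1.

-1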